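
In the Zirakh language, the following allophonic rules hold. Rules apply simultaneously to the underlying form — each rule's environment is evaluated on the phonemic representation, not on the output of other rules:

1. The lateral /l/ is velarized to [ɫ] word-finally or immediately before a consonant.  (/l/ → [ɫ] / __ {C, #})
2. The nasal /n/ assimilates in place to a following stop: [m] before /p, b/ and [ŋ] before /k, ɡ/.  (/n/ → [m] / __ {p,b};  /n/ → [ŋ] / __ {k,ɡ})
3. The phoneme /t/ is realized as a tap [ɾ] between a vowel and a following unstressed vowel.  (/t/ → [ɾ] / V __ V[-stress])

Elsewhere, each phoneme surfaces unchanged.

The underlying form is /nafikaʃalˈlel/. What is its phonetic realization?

[nafikaʃaɫˈleɫ]

/n/ — word-initial; rule 2 does not apply here → [n].
/a/ stays [a].
/f/ — not in any rule's target class → [f].
/i/ stays [i].
/k/ (between /i/ and /a/) is unaffected → [k].
/a/ stays [a].
/ʃ/ — not in any rule's target class → [ʃ].
/a/ (between /ʃ/ and /l/): no rule targets it → [a].
/l/ (between /a/ and /l/) occurs word-finally or immediately before a consonant → [ɫ] by rule 1.
/l/ — between /l/ and /e/; rule 1 does not apply here → [l].
/e/ — not in any rule's target class → [e].
/l/ — word-final, word-finally or immediately before a consonant — surfaces as [ɫ] (rule 1).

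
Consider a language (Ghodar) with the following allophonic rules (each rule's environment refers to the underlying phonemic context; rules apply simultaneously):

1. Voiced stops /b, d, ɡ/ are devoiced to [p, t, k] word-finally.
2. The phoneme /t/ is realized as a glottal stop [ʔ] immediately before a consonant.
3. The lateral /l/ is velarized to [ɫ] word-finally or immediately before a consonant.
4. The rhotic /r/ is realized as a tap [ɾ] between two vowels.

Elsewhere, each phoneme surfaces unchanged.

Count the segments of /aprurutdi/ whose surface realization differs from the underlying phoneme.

Segments that undergo a rule: /r/ → [ɾ] (rule 4); /t/ → [ʔ] (rule 2).
All other segments surface unchanged.

2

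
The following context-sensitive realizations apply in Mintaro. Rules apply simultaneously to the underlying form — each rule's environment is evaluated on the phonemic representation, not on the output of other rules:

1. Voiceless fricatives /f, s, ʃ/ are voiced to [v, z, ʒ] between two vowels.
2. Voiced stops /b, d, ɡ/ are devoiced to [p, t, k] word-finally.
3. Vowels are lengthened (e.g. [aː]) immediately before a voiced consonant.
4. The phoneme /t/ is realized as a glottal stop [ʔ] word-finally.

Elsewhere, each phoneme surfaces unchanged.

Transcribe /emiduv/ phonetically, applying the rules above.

[eːmiːduːv]

/e/ meets the environment for rule 3 (before a voiced consonant) → [eː].
/m/ (between /e/ and /i/) is unaffected → [m].
Rule 3 applies to /i/ (between /m/ and /d/: before a voiced consonant) → [iː].
/d/ (between /i/ and /u/) fails the environment for rule 2, so it stays [d].
/u/ — between /d/ and /v/, before a voiced consonant — surfaces as [uː] (rule 3).
/v/ (word-final): no rule targets it → [v].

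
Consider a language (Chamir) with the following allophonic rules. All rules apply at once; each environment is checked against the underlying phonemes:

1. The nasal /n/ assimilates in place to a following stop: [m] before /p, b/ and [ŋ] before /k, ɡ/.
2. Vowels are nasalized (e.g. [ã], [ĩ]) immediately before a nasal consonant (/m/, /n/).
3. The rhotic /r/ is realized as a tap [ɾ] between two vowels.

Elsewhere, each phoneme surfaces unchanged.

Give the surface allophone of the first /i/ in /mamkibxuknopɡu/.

/i/ — between /k/ and /b/; rule 2 does not apply here → [i].

[i]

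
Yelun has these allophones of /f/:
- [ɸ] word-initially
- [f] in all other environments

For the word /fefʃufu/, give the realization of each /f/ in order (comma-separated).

[ɸ], [f], [f]

Occurrence 1 (position 1): word-initially → [ɸ].
Occurrence 2 (position 3): no conditioning environment matches → elsewhere allophone [f].
Occurrence 3 (position 6): no conditioning environment matches → elsewhere allophone [f].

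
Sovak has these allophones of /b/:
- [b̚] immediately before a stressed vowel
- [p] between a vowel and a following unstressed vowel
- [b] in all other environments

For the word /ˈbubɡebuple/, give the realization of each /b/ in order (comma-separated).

[b̚], [b], [p]

Occurrence 1 (position 1): immediately before a stressed vowel → [b̚].
Occurrence 2 (position 3): no conditioning environment matches → elsewhere allophone [b].
Occurrence 3 (position 6): between a vowel and a following unstressed vowel → [p].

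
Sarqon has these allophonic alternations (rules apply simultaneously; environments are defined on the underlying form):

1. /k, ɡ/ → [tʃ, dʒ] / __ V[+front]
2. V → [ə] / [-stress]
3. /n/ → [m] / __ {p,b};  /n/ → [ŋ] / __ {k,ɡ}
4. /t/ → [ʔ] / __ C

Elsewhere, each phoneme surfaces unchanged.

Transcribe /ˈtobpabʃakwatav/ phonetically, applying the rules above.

[ˈtobpəbʃəkwətəv]

/t/ — word-initial; rule 4 does not apply here → [t].
/o/ — between /t/ and /b/; rule 2 does not apply here → [o].
/b/ (between /o/ and /p/): no rule targets it → [b].
/p/ (between /b/ and /a/): no rule targets it → [p].
/a/ (between /p/ and /b/) occurs in an unstressed syllable → [ə] by rule 2.
/b/ stays [b].
/ʃ/ — not in any rule's target class → [ʃ].
/a/ — between /ʃ/ and /k/, in an unstressed syllable — surfaces as [ə] (rule 2).
/k/ (between /a/ and /w/) is in the target of rule 1 but the environment (before a front vowel) is not met → [k].
/w/ — not in any rule's target class → [w].
/a/ (between /w/ and /t/): in an unstressed syllable, so rule 2 applies → [ə].
/t/ (between /a/ and /a/): rule 4 targets it, but not immediately before a consonant → unchanged [t].
Rule 2 applies to /a/ (between /t/ and /v/: in an unstressed syllable) → [ə].
/v/ stays [v].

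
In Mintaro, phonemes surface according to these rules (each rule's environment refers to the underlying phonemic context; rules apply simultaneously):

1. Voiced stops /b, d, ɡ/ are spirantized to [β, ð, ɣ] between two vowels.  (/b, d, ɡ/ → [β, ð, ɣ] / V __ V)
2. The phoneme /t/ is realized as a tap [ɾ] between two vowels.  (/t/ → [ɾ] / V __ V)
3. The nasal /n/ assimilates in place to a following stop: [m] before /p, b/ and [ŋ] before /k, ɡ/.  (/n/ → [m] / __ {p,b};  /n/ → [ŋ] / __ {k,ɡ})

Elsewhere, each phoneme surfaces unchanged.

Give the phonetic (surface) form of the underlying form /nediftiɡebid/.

/n/ (word-initial) fails the environment for rule 3, so it stays [n].
/d/ (between /e/ and /i/): between two vowels, so rule 1 applies → [ð].
/t/ (between /f/ and /i/): rule 2 targets it, but not between two vowels → unchanged [t].
/ɡ/ (between /i/ and /e/): between two vowels, so rule 1 applies → [ɣ].
Rule 1 applies to /b/ (between /e/ and /i/: between two vowels) → [β].
/d/ (word-final) is in the target of rule 1 but the environment (between two vowels) is not met → [d].

[neðiftiɣeβid]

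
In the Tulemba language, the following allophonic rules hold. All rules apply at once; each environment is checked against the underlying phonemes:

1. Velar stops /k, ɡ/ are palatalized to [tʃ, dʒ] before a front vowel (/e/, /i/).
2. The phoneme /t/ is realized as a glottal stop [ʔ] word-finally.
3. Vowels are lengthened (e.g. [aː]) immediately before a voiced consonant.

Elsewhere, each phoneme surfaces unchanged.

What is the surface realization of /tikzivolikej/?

[tikziːvoːlitʃeːj]

/t/ — word-initial; rule 2 does not apply here → [t].
/i/ (between /t/ and /k/) is in the target of rule 3 but the environment (before a voiced consonant) is not met → [i].
/k/ (between /i/ and /z/) is in the target of rule 1 but the environment (before a front vowel) is not met → [k].
/z/ — not in any rule's target class → [z].
/i/ — between /z/ and /v/, before a voiced consonant — surfaces as [iː] (rule 3).
/v/ stays [v].
/o/ (between /v/ and /l/) occurs before a voiced consonant → [oː] by rule 3.
/l/ (between /o/ and /i/): no rule targets it → [l].
/i/ (between /l/ and /k/) fails the environment for rule 3, so it stays [i].
/k/ (between /i/ and /e/) occurs before a front vowel → [tʃ] by rule 1.
Rule 3 applies to /e/ (between /k/ and /j/: before a voiced consonant) → [eː].
/j/ — not in any rule's target class → [j].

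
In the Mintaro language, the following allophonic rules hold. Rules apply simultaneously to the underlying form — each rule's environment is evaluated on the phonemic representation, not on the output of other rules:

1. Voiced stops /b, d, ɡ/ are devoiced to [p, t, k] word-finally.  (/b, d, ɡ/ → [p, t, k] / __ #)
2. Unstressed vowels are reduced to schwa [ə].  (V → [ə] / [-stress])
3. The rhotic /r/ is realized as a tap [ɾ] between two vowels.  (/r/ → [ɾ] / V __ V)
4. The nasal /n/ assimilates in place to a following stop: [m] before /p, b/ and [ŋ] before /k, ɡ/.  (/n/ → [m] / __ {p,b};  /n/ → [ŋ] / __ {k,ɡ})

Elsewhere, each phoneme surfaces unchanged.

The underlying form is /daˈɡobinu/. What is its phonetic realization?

/d/ (word-initial): rule 1 targets it, but not word-finally → unchanged [d].
/a/ (between /d/ and /ɡ/): in an unstressed syllable, so rule 2 applies → [ə].
/ɡ/ — between /a/ and /o/; rule 1 does not apply here → [ɡ].
/o/ (between /ɡ/ and /b/) fails the environment for rule 2, so it stays [o].
/b/ — between /o/ and /i/; rule 1 does not apply here → [b].
/i/ — between /b/ and /n/, in an unstressed syllable — surfaces as [ə] (rule 2).
/n/ (between /i/ and /u/): rule 4 targets it, but not before a labial or velar stop → unchanged [n].
/u/ — word-final, in an unstressed syllable — surfaces as [ə] (rule 2).

[dəˈɡobənə]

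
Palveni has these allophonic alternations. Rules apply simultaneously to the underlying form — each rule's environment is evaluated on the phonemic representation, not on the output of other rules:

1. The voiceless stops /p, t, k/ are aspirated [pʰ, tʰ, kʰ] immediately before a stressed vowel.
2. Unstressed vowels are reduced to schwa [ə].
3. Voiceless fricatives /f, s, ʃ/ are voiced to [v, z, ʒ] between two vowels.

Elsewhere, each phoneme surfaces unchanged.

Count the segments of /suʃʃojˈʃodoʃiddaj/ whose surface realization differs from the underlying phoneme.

6

Segments that undergo a rule: /u/ → [ə] (rule 2); /o/ → [ə] (rule 2); /o/ → [ə] (rule 2); /ʃ/ → [ʒ] (rule 3); /i/ → [ə] (rule 2); /a/ → [ə] (rule 2).
All other segments surface unchanged.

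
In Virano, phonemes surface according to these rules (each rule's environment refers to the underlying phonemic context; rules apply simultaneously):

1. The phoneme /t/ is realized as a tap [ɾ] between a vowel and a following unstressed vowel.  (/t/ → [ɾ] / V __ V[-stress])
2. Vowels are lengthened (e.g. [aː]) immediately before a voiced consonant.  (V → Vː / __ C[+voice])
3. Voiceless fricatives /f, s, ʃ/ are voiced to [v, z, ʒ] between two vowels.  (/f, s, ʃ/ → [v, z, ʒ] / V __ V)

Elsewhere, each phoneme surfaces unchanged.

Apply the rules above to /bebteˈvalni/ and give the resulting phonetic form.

/e/ (between /b/ and /b/): before a voiced consonant, so rule 2 applies → [eː].
/t/ (between /b/ and /e/) fails the environment for rule 1, so it stays [t].
/e/ — between /t/ and /v/, before a voiced consonant — surfaces as [eː] (rule 2).
/a/ meets the environment for rule 2 (before a voiced consonant) → [aː].
/i/ (word-final): rule 2 targets it, but not before a voiced consonant → unchanged [i].

[beːbteːˈvaːlni]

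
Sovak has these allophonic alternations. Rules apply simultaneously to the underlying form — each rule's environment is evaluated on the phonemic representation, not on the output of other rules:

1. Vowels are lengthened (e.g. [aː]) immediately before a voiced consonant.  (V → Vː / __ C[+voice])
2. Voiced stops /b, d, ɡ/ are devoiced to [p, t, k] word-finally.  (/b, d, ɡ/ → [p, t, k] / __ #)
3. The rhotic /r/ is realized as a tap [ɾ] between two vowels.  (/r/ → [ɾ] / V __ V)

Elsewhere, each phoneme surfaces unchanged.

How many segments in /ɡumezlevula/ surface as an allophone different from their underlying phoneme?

Segments that undergo a rule: /u/ → [uː] (rule 1); /e/ → [eː] (rule 1); /e/ → [eː] (rule 1); /u/ → [uː] (rule 1).
All other segments surface unchanged.

4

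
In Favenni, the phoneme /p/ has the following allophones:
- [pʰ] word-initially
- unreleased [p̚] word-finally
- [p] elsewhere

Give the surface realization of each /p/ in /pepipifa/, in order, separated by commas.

Occurrence 1 (position 1): word-initially → [pʰ].
Occurrence 2 (position 3): no conditioning environment matches → elsewhere allophone [p].
Occurrence 3 (position 5): no conditioning environment matches → elsewhere allophone [p].

[pʰ], [p], [p]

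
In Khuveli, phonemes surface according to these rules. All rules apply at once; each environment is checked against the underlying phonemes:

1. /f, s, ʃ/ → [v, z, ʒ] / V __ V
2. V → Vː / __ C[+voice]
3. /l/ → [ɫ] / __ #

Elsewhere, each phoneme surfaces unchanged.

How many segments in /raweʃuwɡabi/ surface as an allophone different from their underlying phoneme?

4

Segments that undergo a rule: /a/ → [aː] (rule 2); /ʃ/ → [ʒ] (rule 1); /u/ → [uː] (rule 2); /a/ → [aː] (rule 2).
All other segments surface unchanged.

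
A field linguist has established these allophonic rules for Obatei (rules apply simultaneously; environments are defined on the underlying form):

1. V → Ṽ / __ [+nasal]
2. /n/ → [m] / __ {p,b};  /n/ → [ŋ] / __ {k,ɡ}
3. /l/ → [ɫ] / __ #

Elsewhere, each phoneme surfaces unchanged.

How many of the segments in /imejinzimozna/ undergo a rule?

Segments that undergo a rule: /i/ → [ĩ] (rule 1); /i/ → [ĩ] (rule 1); /i/ → [ĩ] (rule 1).
All other segments surface unchanged.

3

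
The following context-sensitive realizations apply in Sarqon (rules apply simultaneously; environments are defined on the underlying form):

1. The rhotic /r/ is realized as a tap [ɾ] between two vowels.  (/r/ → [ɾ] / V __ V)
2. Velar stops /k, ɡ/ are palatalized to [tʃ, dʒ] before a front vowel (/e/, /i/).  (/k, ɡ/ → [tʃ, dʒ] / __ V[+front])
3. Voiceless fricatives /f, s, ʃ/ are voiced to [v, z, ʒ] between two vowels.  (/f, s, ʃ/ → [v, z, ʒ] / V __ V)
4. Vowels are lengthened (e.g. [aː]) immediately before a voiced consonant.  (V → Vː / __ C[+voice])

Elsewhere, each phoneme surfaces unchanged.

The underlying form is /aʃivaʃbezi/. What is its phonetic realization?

/a/ (word-initial) fails the environment for rule 4, so it stays [a].
/ʃ/ (between /a/ and /i/) occurs between two vowels → [ʒ] by rule 3.
/i/ meets the environment for rule 4 (before a voiced consonant) → [iː].
/a/ (between /v/ and /ʃ/) is in the target of rule 4 but the environment (before a voiced consonant) is not met → [a].
/ʃ/ (between /a/ and /b/) is in the target of rule 3 but the environment (between two vowels) is not met → [ʃ].
/e/ (between /b/ and /z/): before a voiced consonant, so rule 4 applies → [eː].
/i/ (word-final): rule 4 targets it, but not before a voiced consonant → unchanged [i].

[aʒiːvaʃbeːzi]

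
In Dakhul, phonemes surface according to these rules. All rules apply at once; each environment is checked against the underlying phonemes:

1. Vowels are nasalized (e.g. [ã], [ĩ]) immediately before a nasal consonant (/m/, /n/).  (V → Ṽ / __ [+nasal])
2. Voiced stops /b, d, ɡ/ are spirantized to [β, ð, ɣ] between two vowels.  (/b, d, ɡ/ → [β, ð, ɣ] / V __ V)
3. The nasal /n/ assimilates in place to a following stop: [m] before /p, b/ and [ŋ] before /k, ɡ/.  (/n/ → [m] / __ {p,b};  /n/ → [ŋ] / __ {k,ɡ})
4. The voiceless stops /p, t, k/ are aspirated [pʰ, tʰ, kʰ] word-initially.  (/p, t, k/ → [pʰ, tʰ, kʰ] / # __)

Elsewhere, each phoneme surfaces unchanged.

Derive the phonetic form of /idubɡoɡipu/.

[iðubɡoɣipu]

/i/ (word-initial) fails the environment for rule 1, so it stays [i].
/d/ (between /i/ and /u/) occurs between two vowels → [ð] by rule 2.
/u/ (between /d/ and /b/) fails the environment for rule 1, so it stays [u].
/b/ (between /u/ and /ɡ/): rule 2 targets it, but not between two vowels → unchanged [b].
/ɡ/ — between /b/ and /o/; rule 2 does not apply here → [ɡ].
/o/ — between /ɡ/ and /ɡ/; rule 1 does not apply here → [o].
/ɡ/ (between /o/ and /i/) occurs between two vowels → [ɣ] by rule 2.
/i/ — between /ɡ/ and /p/; rule 1 does not apply here → [i].
/p/ (between /i/ and /u/) fails the environment for rule 4, so it stays [p].
/u/ (word-final): rule 1 targets it, but not before a nasal consonant → unchanged [u].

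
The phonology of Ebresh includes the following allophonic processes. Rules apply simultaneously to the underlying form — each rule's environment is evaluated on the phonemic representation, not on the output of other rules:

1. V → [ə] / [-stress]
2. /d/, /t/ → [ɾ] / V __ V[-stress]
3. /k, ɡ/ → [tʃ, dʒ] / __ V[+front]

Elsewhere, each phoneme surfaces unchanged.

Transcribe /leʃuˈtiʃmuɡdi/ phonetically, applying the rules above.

[ləʃəˈtiʃməɡdə]

/e/ (between /l/ and /ʃ/): in an unstressed syllable, so rule 1 applies → [ə].
/u/ (between /ʃ/ and /t/): in an unstressed syllable, so rule 1 applies → [ə].
/t/ (between /u/ and /i/) fails the environment for rule 2, so it stays [t].
/i/ (between /t/ and /ʃ/) is in the target of rule 1 but the environment (in an unstressed syllable) is not met → [i].
Rule 1 applies to /u/ (between /m/ and /ɡ/: in an unstressed syllable) → [ə].
/ɡ/ — between /u/ and /d/; rule 3 does not apply here → [ɡ].
/d/ (between /ɡ/ and /i/) fails the environment for rule 2, so it stays [d].
/i/ (word-final): in an unstressed syllable, so rule 1 applies → [ə].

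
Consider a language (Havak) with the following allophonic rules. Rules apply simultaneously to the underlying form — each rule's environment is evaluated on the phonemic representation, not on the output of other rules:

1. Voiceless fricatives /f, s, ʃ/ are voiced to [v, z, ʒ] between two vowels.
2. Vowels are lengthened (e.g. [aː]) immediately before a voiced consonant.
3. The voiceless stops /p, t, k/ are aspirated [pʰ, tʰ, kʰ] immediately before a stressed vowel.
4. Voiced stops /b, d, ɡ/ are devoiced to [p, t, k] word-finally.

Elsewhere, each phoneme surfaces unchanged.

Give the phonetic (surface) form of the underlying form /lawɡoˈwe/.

[laːwɡoːˈwe]

/a/ (between /l/ and /w/) occurs before a voiced consonant → [aː] by rule 2.
/ɡ/ — between /w/ and /o/; rule 4 does not apply here → [ɡ].
/o/ (between /ɡ/ and /w/) occurs before a voiced consonant → [oː] by rule 2.
/e/ — word-final; rule 2 does not apply here → [e].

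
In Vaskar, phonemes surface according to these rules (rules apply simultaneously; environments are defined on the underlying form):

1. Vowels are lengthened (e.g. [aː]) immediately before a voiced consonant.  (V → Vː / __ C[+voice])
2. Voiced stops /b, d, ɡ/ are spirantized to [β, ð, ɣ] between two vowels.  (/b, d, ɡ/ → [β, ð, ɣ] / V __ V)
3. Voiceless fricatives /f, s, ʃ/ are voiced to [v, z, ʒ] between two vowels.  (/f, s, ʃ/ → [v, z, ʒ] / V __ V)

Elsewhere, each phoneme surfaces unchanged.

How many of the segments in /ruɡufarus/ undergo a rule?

4

Segments that undergo a rule: /u/ → [uː] (rule 1); /ɡ/ → [ɣ] (rule 2); /f/ → [v] (rule 3); /a/ → [aː] (rule 1).
All other segments surface unchanged.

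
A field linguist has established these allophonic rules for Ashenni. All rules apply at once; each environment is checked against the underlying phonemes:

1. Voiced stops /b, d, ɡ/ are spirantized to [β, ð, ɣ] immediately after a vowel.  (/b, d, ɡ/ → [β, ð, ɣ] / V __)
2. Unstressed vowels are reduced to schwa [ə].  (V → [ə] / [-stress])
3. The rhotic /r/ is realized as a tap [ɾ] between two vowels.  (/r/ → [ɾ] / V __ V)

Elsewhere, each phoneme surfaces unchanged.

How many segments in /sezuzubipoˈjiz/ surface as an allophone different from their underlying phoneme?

Segments that undergo a rule: /e/ → [ə] (rule 2); /u/ → [ə] (rule 2); /u/ → [ə] (rule 2); /b/ → [β] (rule 1); /i/ → [ə] (rule 2); /o/ → [ə] (rule 2).
All other segments surface unchanged.

6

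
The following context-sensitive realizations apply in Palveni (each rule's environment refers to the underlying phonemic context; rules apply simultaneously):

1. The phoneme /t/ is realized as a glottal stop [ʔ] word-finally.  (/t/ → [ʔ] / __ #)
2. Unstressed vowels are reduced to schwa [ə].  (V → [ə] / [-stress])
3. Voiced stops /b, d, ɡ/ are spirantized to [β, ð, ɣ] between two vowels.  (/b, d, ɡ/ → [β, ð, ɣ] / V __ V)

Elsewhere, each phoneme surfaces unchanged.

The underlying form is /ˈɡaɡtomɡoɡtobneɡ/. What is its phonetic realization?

/ɡ/ (word-initial) fails the environment for rule 3, so it stays [ɡ].
/a/ (between /ɡ/ and /ɡ/) fails the environment for rule 2, so it stays [a].
/ɡ/ — between /a/ and /t/; rule 3 does not apply here → [ɡ].
/t/ (between /ɡ/ and /o/) is in the target of rule 1 but the environment (word-finally) is not met → [t].
/o/ (between /t/ and /m/): in an unstressed syllable, so rule 2 applies → [ə].
/m/ — not in any rule's target class → [m].
/ɡ/ (between /m/ and /o/): rule 3 targets it, but not between two vowels → unchanged [ɡ].
/o/ (between /ɡ/ and /ɡ/): in an unstressed syllable, so rule 2 applies → [ə].
/ɡ/ — between /o/ and /t/; rule 3 does not apply here → [ɡ].
/t/ (between /ɡ/ and /o/) fails the environment for rule 1, so it stays [t].
/o/ (between /t/ and /b/): in an unstressed syllable, so rule 2 applies → [ə].
/b/ — between /o/ and /n/; rule 3 does not apply here → [b].
/n/ stays [n].
/e/ — between /n/ and /ɡ/, in an unstressed syllable — surfaces as [ə] (rule 2).
/ɡ/ (word-final): rule 3 targets it, but not between two vowels → unchanged [ɡ].

[ˈɡaɡtəmɡəɡtəbnəɡ]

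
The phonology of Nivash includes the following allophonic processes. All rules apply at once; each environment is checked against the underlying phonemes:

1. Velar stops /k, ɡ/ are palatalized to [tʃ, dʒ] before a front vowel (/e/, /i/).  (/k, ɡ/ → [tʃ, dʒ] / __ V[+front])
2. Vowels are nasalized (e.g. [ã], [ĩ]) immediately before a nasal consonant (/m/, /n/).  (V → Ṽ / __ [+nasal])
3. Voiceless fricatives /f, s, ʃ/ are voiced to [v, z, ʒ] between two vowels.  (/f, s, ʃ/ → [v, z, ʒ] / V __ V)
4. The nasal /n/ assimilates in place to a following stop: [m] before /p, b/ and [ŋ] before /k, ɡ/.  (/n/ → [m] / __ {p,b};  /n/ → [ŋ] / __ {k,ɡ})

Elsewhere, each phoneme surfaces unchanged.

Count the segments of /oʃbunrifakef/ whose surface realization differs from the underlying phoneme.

3

Segments that undergo a rule: /u/ → [ũ] (rule 2); /f/ → [v] (rule 3); /k/ → [tʃ] (rule 1).
All other segments surface unchanged.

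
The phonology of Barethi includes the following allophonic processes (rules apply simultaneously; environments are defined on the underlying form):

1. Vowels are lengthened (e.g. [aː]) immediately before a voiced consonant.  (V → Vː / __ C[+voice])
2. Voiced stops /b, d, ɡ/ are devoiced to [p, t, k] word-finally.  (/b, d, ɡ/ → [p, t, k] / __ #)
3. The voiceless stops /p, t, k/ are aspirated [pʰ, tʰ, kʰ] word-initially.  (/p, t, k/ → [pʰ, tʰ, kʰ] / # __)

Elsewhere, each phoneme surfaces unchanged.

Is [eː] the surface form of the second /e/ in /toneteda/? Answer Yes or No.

Yes

/e/ — between /t/ and /d/, before a voiced consonant — surfaces as [eː] (rule 1).
The actual realization is [eː], which matches [eː].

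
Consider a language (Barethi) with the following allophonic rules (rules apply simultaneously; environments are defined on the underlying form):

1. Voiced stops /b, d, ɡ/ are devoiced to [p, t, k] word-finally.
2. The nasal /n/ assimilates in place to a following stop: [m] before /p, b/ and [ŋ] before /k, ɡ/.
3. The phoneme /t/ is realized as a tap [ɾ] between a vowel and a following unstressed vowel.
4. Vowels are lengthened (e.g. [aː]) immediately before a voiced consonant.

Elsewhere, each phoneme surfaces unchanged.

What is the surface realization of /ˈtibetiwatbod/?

[ˈtiːbeɾiːwatboːt]

/t/ (word-initial) is in the target of rule 3 but the environment (between a vowel and a following unstressed vowel) is not met → [t].
/i/ (between /t/ and /b/) occurs before a voiced consonant → [iː] by rule 4.
/b/ (between /i/ and /e/): rule 1 targets it, but not word-finally → unchanged [b].
/e/ (between /b/ and /t/): rule 4 targets it, but not before a voiced consonant → unchanged [e].
/t/ — between /e/ and /i/, between a vowel and a following unstressed vowel — surfaces as [ɾ] (rule 3).
/i/ (between /t/ and /w/) occurs before a voiced consonant → [iː] by rule 4.
/w/ (between /i/ and /a/): no rule targets it → [w].
/a/ (between /w/ and /t/): rule 4 targets it, but not before a voiced consonant → unchanged [a].
/t/ (between /a/ and /b/) is in the target of rule 3 but the environment (between a vowel and a following unstressed vowel) is not met → [t].
/b/ (between /t/ and /o/) is in the target of rule 1 but the environment (word-finally) is not met → [b].
/o/ (between /b/ and /d/): before a voiced consonant, so rule 4 applies → [oː].
/d/ (word-final): word-finally, so rule 1 applies → [t].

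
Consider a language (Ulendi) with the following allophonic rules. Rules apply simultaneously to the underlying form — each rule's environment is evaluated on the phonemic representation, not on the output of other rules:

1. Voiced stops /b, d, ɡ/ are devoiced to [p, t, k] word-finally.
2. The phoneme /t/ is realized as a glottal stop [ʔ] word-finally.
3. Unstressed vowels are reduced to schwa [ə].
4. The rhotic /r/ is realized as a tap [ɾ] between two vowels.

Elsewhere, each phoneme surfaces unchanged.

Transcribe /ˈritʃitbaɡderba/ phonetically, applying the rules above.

/r/ — word-initial; rule 4 does not apply here → [r].
/i/ (between /r/ and /t/) is in the target of rule 3 but the environment (in an unstressed syllable) is not met → [i].
/t/ (between /i/ and /ʃ/): rule 2 targets it, but not word-finally → unchanged [t].
/ʃ/ (between /t/ and /i/) is unaffected → [ʃ].
/i/ (between /ʃ/ and /t/) occurs in an unstressed syllable → [ə] by rule 3.
/t/ (between /i/ and /b/) fails the environment for rule 2, so it stays [t].
/b/ (between /t/ and /a/) is in the target of rule 1 but the environment (word-finally) is not met → [b].
/a/ (between /b/ and /ɡ/) occurs in an unstressed syllable → [ə] by rule 3.
/ɡ/ (between /a/ and /d/) fails the environment for rule 1, so it stays [ɡ].
/d/ — between /ɡ/ and /e/; rule 1 does not apply here → [d].
/e/ (between /d/ and /r/): in an unstressed syllable, so rule 3 applies → [ə].
/r/ — between /e/ and /b/; rule 4 does not apply here → [r].
/b/ — between /r/ and /a/; rule 1 does not apply here → [b].
/a/ (word-final): in an unstressed syllable, so rule 3 applies → [ə].

[ˈritʃətbəɡdərbə]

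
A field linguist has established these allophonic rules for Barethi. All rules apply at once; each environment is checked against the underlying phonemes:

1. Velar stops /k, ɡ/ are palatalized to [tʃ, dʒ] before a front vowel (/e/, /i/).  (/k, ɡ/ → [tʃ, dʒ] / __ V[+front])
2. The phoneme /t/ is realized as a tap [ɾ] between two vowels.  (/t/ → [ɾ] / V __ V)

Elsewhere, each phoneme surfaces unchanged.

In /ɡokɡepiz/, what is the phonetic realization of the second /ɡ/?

/ɡ/ — between /k/ and /e/, before a front vowel — surfaces as [dʒ] (rule 1).

[dʒ]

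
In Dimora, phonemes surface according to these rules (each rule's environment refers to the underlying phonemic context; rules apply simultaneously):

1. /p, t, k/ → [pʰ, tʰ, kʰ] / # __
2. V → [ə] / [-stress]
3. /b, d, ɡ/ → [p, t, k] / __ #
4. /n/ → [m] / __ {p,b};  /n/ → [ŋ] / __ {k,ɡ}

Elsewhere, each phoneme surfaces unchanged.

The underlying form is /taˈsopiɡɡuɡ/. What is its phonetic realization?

[tʰəˈsopəɡɡək]

/t/ — word-initial, word-initially — surfaces as [tʰ] (rule 1).
/a/ (between /t/ and /s/): in an unstressed syllable, so rule 2 applies → [ə].
/s/ (between /a/ and /o/) is unaffected → [s].
/o/ (between /s/ and /p/): rule 2 targets it, but not in an unstressed syllable → unchanged [o].
/p/ (between /o/ and /i/) is in the target of rule 1 but the environment (word-initially) is not met → [p].
/i/ meets the environment for rule 2 (in an unstressed syllable) → [ə].
/ɡ/ (between /i/ and /ɡ/) is in the target of rule 3 but the environment (word-finally) is not met → [ɡ].
/ɡ/ (between /ɡ/ and /u/): rule 3 targets it, but not word-finally → unchanged [ɡ].
/u/ (between /ɡ/ and /ɡ/) occurs in an unstressed syllable → [ə] by rule 2.
/ɡ/ — word-final, word-finally — surfaces as [k] (rule 3).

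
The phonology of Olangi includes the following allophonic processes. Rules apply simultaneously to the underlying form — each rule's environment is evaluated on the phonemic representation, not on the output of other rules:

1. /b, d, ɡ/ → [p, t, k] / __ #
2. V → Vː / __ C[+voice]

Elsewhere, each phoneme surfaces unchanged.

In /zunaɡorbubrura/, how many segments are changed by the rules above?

Segments that undergo a rule: /u/ → [uː] (rule 2); /a/ → [aː] (rule 2); /o/ → [oː] (rule 2); /u/ → [uː] (rule 2); /u/ → [uː] (rule 2).
All other segments surface unchanged.

5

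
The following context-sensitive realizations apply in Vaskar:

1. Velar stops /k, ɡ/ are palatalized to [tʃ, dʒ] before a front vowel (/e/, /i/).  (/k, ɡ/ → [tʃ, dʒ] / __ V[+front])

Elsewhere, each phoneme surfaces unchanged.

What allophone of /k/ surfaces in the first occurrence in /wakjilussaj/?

/k/ (between /a/ and /j/) fails the environment for rule 1, so it stays [k].

[k]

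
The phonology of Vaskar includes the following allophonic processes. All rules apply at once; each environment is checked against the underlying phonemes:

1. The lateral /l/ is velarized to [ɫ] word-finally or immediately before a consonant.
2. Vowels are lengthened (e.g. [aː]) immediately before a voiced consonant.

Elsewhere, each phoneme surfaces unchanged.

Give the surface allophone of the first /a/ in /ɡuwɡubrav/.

[aː]

/a/ — between /r/ and /v/, before a voiced consonant — surfaces as [aː] (rule 2).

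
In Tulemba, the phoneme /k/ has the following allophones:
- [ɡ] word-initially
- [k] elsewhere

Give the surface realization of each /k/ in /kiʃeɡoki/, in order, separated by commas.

[ɡ], [k]

Occurrence 1 (position 1): word-initially → [ɡ].
Occurrence 2 (position 7): no conditioning environment matches → elsewhere allophone [k].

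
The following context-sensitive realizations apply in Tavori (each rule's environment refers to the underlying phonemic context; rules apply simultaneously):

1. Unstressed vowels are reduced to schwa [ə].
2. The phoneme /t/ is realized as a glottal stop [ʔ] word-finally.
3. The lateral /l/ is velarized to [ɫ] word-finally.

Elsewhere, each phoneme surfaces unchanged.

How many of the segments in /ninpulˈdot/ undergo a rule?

3

Segments that undergo a rule: /i/ → [ə] (rule 1); /u/ → [ə] (rule 1); /t/ → [ʔ] (rule 2).
All other segments surface unchanged.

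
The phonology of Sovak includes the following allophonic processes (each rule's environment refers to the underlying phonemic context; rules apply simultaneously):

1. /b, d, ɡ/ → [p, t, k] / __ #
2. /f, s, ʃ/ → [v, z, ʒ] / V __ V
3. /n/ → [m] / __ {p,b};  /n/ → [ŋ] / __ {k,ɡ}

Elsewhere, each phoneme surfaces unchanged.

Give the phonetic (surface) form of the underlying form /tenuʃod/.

[tenuʒot]

/n/ (between /e/ and /u/) fails the environment for rule 3, so it stays [n].
Rule 2 applies to /ʃ/ (between /u/ and /o/: between two vowels) → [ʒ].
/d/ meets the environment for rule 1 (word-finally) → [t].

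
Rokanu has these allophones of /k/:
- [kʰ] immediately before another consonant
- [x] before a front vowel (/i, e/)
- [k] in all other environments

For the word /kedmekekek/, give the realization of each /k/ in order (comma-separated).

[x], [x], [x], [k]

Occurrence 1 (position 1): before a front vowel (/i, e/) → [x].
Occurrence 2 (position 6): before a front vowel (/i, e/) → [x].
Occurrence 3 (position 8): before a front vowel (/i, e/) → [x].
Occurrence 4 (position 10): no conditioning environment matches → elsewhere allophone [k].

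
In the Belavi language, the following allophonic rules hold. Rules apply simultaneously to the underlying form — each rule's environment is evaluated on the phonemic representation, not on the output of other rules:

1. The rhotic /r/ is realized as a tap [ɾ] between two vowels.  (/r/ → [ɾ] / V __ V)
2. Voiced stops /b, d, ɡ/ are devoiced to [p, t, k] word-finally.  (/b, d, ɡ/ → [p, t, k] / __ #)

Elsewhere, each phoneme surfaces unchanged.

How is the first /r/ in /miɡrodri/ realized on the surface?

[r]

/r/ (between /ɡ/ and /o/) is in the target of rule 1 but the environment (between two vowels) is not met → [r].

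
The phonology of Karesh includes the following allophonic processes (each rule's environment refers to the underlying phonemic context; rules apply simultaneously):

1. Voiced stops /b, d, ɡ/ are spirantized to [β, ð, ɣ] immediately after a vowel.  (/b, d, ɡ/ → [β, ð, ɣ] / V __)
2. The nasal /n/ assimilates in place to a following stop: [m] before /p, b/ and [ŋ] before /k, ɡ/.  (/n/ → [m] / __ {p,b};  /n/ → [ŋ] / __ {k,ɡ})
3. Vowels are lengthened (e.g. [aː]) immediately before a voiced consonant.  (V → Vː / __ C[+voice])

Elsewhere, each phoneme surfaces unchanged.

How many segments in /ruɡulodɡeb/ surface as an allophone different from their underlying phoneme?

Segments that undergo a rule: /u/ → [uː] (rule 3); /ɡ/ → [ɣ] (rule 1); /u/ → [uː] (rule 3); /o/ → [oː] (rule 3); /d/ → [ð] (rule 1); /e/ → [eː] (rule 3); /b/ → [β] (rule 1).
All other segments surface unchanged.

7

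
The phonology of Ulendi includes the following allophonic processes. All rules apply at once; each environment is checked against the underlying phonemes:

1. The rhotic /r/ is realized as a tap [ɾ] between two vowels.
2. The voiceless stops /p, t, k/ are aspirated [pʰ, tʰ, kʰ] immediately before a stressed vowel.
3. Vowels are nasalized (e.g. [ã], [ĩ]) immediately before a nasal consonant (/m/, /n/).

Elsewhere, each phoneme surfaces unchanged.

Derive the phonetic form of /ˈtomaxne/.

/t/ — word-initial, immediately before a stressed vowel — surfaces as [tʰ] (rule 2).
/o/ (between /t/ and /m/): before a nasal consonant, so rule 3 applies → [õ].
/a/ — between /m/ and /x/; rule 3 does not apply here → [a].
/e/ — word-final; rule 3 does not apply here → [e].

[ˈtʰõmaxne]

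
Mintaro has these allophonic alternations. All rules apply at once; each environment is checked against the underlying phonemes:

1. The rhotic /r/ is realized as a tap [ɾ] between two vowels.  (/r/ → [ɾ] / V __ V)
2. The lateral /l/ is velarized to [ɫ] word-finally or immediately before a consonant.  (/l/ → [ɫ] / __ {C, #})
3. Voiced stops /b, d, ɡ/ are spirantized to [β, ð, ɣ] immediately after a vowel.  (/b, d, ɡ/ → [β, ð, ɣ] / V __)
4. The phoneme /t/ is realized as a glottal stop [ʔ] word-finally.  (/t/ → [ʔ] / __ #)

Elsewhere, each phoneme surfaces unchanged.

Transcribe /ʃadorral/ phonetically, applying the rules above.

[ʃaðorraɫ]

/d/ (between /a/ and /o/): immediately after a vowel, so rule 3 applies → [ð].
/r/ (between /o/ and /r/) fails the environment for rule 1, so it stays [r].
/r/ (between /r/ and /a/) is in the target of rule 1 but the environment (between two vowels) is not met → [r].
Rule 2 applies to /l/ (word-final: word-finally or immediately before a consonant) → [ɫ].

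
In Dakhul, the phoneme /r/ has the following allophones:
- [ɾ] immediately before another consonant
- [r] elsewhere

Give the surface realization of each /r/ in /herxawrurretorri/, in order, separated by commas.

Occurrence 1 (position 3): immediately before another consonant → [ɾ].
Occurrence 2 (position 7): no conditioning environment matches → elsewhere allophone [r].
Occurrence 3 (position 9): immediately before another consonant → [ɾ].
Occurrence 4 (position 10): no conditioning environment matches → elsewhere allophone [r].
Occurrence 5 (position 14): immediately before another consonant → [ɾ].
Occurrence 6 (position 15): no conditioning environment matches → elsewhere allophone [r].

[ɾ], [r], [ɾ], [r], [ɾ], [r]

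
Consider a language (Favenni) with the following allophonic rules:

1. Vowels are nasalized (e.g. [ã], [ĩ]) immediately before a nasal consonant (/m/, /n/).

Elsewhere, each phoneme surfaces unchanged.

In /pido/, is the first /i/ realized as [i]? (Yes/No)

Yes

/i/ (between /p/ and /d/) is in the target of rule 1 but the environment (before a nasal consonant) is not met → [i].
The actual realization is [i], which matches [i].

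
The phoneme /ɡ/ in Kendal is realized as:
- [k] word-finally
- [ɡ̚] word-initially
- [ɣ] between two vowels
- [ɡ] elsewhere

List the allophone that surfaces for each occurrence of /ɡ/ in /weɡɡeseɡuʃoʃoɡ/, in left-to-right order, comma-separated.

Occurrence 1 (position 3): no conditioning environment matches → elsewhere allophone [ɡ].
Occurrence 2 (position 4): no conditioning environment matches → elsewhere allophone [ɡ].
Occurrence 3 (position 8): between two vowels → [ɣ].
Occurrence 4 (position 14): word-finally → [k].

[ɡ], [ɡ], [ɣ], [k]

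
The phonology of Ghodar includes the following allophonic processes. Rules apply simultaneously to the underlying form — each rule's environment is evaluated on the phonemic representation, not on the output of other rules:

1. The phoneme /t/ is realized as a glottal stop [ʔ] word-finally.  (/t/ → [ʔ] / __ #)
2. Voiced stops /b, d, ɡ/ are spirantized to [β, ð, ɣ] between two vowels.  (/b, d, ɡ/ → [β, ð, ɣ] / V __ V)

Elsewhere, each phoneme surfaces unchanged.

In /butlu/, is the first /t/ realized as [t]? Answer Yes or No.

/t/ (between /u/ and /l/): rule 1 targets it, but not word-finally → unchanged [t].
The actual realization is [t], which matches [t].

Yes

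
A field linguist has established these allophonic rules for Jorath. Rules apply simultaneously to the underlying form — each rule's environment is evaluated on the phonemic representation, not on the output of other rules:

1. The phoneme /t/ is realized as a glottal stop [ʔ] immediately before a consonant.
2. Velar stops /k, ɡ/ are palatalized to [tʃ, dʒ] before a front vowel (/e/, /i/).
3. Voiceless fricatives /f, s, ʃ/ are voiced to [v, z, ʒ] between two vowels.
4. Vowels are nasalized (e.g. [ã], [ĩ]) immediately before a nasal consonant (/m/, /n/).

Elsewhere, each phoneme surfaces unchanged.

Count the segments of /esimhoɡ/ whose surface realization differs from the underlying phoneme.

2

Segments that undergo a rule: /s/ → [z] (rule 3); /i/ → [ĩ] (rule 4).
All other segments surface unchanged.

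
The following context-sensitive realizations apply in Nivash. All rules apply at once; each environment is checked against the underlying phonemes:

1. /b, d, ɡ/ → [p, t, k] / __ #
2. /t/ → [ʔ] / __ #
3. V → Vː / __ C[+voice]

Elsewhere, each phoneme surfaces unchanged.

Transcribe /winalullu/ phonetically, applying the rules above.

/w/ — not in any rule's target class → [w].
/i/ (between /w/ and /n/) occurs before a voiced consonant → [iː] by rule 3.
/n/ — not in any rule's target class → [n].
/a/ meets the environment for rule 3 (before a voiced consonant) → [aː].
/l/ (between /a/ and /u/) is unaffected → [l].
Rule 3 applies to /u/ (between /l/ and /l/: before a voiced consonant) → [uː].
/l/ — not in any rule's target class → [l].
/l/ (between /l/ and /u/): no rule targets it → [l].
/u/ (word-final): rule 3 targets it, but not before a voiced consonant → unchanged [u].

[wiːnaːluːllu]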